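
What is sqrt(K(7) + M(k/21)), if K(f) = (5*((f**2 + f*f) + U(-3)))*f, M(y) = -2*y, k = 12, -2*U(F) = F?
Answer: sqrt(682346)/14 ≈ 59.003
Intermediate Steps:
U(F) = -F/2
K(f) = f*(15/2 + 10*f**2) (K(f) = (5*((f**2 + f*f) - 1/2*(-3)))*f = (5*((f**2 + f**2) + 3/2))*f = (5*(2*f**2 + 3/2))*f = (5*(3/2 + 2*f**2))*f = (15/2 + 10*f**2)*f = f*(15/2 + 10*f**2))
sqrt(K(7) + M(k/21)) = sqrt((10*7**3 + (15/2)*7) - 24/21) = sqrt((10*343 + 105/2) - 24/21) = sqrt((3430 + 105/2) - 2*4/7) = sqrt(6965/2 - 8/7) = sqrt(48739/14) = sqrt(682346)/14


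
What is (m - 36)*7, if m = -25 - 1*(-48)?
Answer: -91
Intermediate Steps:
m = 23 (m = -25 + 48 = 23)
(m - 36)*7 = (23 - 36)*7 = -13*7 = -91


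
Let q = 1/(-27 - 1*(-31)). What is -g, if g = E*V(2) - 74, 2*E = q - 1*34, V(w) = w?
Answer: 431/4 ≈ 107.75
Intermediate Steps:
q = ¼ (q = 1/(-27 + 31) = 1/4 = ¼ ≈ 0.25000)
E = -135/8 (E = (¼ - 1*34)/2 = (¼ - 34)/2 = (½)*(-135/4) = -135/8 ≈ -16.875)
g = -431/4 (g = -135/8*2 - 74 = -135/4 - 74 = -431/4 ≈ -107.75)
-g = -1*(-431/4) = 431/4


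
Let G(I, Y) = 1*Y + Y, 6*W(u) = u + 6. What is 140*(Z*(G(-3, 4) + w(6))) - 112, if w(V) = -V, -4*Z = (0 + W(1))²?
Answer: -3731/18 ≈ -207.28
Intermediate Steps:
W(u) = 1 + u/6 (W(u) = (u + 6)/6 = (6 + u)/6 = 1 + u/6)
G(I, Y) = 2*Y (G(I, Y) = Y + Y = 2*Y)
Z = -49/144 (Z = -(0 + (1 + (⅙)*1))²/4 = -(0 + (1 + ⅙))²/4 = -(0 + 7/6)²/4 = -(7/6)²/4 = -¼*49/36 = -49/144 ≈ -0.34028)
140*(Z*(G(-3, 4) + w(6))) - 112 = 140*(-49*(2*4 - 1*6)/144) - 112 = 140*(-49*(8 - 6)/144) - 112 = 140*(-49/144*2) - 112 = 140*(-49/72) - 112 = -1715/18 - 112 = -3731/18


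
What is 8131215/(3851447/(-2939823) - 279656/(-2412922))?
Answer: -28839645344639019645/4235551028623 ≈ -6.8089e+6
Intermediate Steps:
8131215/(3851447/(-2939823) - 279656/(-2412922)) = 8131215/(3851447*(-1/2939823) - 279656*(-1/2412922)) = 8131215/(-3851447/2939823 + 139828/1206461) = 8131215/(-4235551028623/3546781796403) = 8131215*(-3546781796403/4235551028623) = -28839645344639019645/4235551028623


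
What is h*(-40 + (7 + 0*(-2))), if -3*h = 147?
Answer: 1617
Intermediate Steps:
h = -49 (h = -⅓*147 = -49)
h*(-40 + (7 + 0*(-2))) = -49*(-40 + (7 + 0*(-2))) = -49*(-40 + (7 + 0)) = -49*(-40 + 7) = -49*(-33) = 1617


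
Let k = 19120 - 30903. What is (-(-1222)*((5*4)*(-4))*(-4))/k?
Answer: -391040/11783 ≈ -33.187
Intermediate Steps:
k = -11783
(-(-1222)*((5*4)*(-4))*(-4))/k = -(-1222)*((5*4)*(-4))*(-4)/(-11783) = -(-1222)*(20*(-4))*(-4)*(-1/11783) = -(-1222)*(-80*(-4))*(-1/11783) = -(-1222)*320*(-1/11783) = -94*(-4160)*(-1/11783) = 391040*(-1/11783) = -391040/11783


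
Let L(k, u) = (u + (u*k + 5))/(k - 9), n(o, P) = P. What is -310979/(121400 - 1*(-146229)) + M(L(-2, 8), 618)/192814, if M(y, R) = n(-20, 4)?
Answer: -29980017195/25801309003 ≈ -1.1620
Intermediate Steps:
L(k, u) = (5 + u + k*u)/(-9 + k) (L(k, u) = (u + (k*u + 5))/(-9 + k) = (u + (5 + k*u))/(-9 + k) = (5 + u + k*u)/(-9 + k))
M(y, R) = 4
-310979/(121400 - 1*(-146229)) + M(L(-2, 8), 618)/192814 = -310979/(121400 - 1*(-146229)) + 4/192814 = -310979/(121400 + 146229) + 4*(1/192814) = -310979/267629 + 2/96407 = -29980017195/25801309003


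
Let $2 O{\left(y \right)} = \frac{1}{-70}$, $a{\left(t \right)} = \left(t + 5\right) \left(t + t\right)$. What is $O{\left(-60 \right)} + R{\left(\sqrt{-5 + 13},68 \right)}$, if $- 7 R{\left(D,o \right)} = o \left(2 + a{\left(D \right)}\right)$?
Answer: $- \frac{24481}{140} - \frac{1360 \sqrt{2}}{7} \approx -449.63$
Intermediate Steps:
$a{\left(t \right)} = 2 t \left(5 + t\right)$ ($a{\left(t \right)} = \left(5 + t\right) 2 t = 2 t \left(5 + t\right)$)
$R{\left(D,o \right)} = - \frac{o \left(2 + 2 D \left(5 + D\right)\right)}{7}$
$O{\left(y \right)} = - \frac{1}{140}$ ($O{\left(y \right)} = \frac{1}{2 \left(-70\right)} = \frac{1}{2} \left(- \frac{1}{70}\right) = - \frac{1}{140}$)
$O{\left(-60 \right)} + R{\left(\sqrt{-5 + 13},68 \right)} = - \frac{1}{140} - \frac{136 \left(1 + \sqrt{-5 + 13} \left(5 + \sqrt{-5 + 13}\right)\right)}{7} = - \frac{1}{140} - \frac{136 \left(1 + \sqrt{8} \left(5 + \sqrt{8}\right)\right)}{7} = - \frac{1}{140} - \frac{136 \left(1 + 2 \sqrt{2} \left(5 + 2 \sqrt{2}\right)\right)}{7} = - \frac{1}{140} - \left(\frac{136}{7} + \frac{272 \sqrt{2} \left(5 + 2 \sqrt{2}\right)}{7}\right) = - \frac{2721}{140} - \frac{272 \sqrt{2} \left(5 + 2 \sqrt{2}\right)}{7}$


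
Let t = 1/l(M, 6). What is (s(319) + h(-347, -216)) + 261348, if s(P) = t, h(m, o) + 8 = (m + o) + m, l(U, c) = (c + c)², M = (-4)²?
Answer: 37501921/144 ≈ 2.6043e+5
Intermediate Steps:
M = 16
l(U, c) = 4*c² (l(U, c) = (2*c)² = 4*c²)
h(m, o) = -8 + o + 2*m (h(m, o) = -8 + ((m + o) + m) = -8 + (o + 2*m) = -8 + o + 2*m)
t = 1/144 (t = 1/(4*6²) = 1/(4*36) = 1/144 ≈ 0.0069444)
s(P) = 1/144
(s(319) + h(-347, -216)) + 261348 = (1/144 + (-8 - 216 + 2*(-347))) + 261348 = (1/144 + (-8 - 216 - 694)) + 261348 = (1/144 - 918) + 261348 = -132191/144 + 261348 = 37501921/144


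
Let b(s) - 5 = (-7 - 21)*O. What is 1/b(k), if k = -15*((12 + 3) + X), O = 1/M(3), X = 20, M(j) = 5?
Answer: -5/3 ≈ -1.6667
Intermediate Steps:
O = ⅕ (O = 1/5 = 1*(⅕) = ⅕ ≈ 0.20000)
k = -525 (k = -15*((12 + 3) + 20) = -15*(15 + 20) = -15*35 = -525)
b(s) = -⅗ (b(s) = 5 + (-7 - 21)*(⅕) = 5 - 28*⅕ = 5 - 28/5 = -⅗)
1/b(k) = 1/(-⅗) = -5/3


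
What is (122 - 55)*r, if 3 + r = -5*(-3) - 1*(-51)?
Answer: 4221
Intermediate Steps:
r = 63 (r = -3 + (-5*(-3) - 1*(-51)) = -3 + (15 + 51) = -3 + 66 = 63)
(122 - 55)*r = (122 - 55)*63 = 67*63 = 4221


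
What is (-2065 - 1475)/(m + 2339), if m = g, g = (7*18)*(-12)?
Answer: -3540/827 ≈ -4.2805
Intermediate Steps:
g = -1512 (g = 126*(-12) = -1512)
m = -1512
(-2065 - 1475)/(m + 2339) = (-2065 - 1475)/(-1512 + 2339) = -3540/827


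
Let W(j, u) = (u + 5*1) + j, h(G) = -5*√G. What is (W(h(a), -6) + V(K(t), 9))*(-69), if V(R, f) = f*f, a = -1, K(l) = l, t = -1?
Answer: -5520 + 345*I ≈ -5520.0 + 345.0*I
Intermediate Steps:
V(R, f) = f²
W(j, u) = 5 + j + u (W(j, u) = (u + 5) + j = (5 + u) + j = 5 + j + u)
(W(h(a), -6) + V(K(t), 9))*(-69) = ((5 - 5*I - 6) + 9²)*(-69) = ((5 - 5*I - 6) + 81)*(-69) = ((-1 - 5*I) + 81)*(-69) = (80 - 5*I)*(-69) = -5520 + 345*I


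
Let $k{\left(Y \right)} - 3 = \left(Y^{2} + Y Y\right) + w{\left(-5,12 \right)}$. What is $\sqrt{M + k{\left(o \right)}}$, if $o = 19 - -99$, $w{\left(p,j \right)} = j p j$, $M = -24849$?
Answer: $\sqrt{2282} \approx 47.77$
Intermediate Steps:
$w{\left(p,j \right)} = p j^{2}$
$o = 118$ ($o = 19 + 99 = 118$)
$k{\left(Y \right)} = -717 + 2 Y^{2}$ ($k{\left(Y \right)} = 3 - \left(720 - Y^{2} - Y Y\right) = 3 + \left(\left(Y^{2} + Y^{2}\right) - 720\right) = 3 + \left(2 Y^{2} - 720\right) = 3 + \left(-720 + 2 Y^{2}\right) = -717 + 2 Y^{2}$)
$\sqrt{M + k{\left(o \right)}} = \sqrt{-24849 - \left(717 - 2 \cdot 118^{2}\right)} = \sqrt{-24849 + \left(-717 + 2 \cdot 13924\right)} = \sqrt{-24849 + \left(-717 + 27848\right)} = \sqrt{-24849 + 27131} = \sqrt{2282}$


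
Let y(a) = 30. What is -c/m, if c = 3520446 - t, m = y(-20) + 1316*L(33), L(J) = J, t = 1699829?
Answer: -1820617/43458 ≈ -41.894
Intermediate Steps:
m = 43458 (m = 30 + 1316*33 = 30 + 43428 = 43458)
c = 1820617 (c = 3520446 - 1*1699829 = 3520446 - 1699829 = 1820617)
-c/m = -1820617/43458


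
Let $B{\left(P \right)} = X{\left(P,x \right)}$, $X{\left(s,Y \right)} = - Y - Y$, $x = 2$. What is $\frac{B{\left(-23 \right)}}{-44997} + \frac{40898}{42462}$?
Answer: $\frac{306742859}{318443769} \approx 0.96326$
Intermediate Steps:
$X{\left(s,Y \right)} = - 2 Y$
$B{\left(P \right)} = -4$ ($B{\left(P \right)} = \left(-2\right) 2 = -4$)
$\frac{B{\left(-23 \right)}}{-44997} + \frac{40898}{42462} = - \frac{4}{-44997} + \frac{40898}{42462} = \left(-4\right) \left(- \frac{1}{44997}\right) + 40898 \cdot \frac{1}{42462} = \frac{4}{44997} + \frac{20449}{21231} = \frac{306742859}{318443769}$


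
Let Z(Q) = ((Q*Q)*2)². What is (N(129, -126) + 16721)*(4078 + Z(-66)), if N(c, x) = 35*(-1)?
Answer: 1266517825092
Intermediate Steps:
N(c, x) = -35
Z(Q) = 4*Q⁴ (Z(Q) = (Q²*2)² = (2*Q²)² = 4*Q⁴)
(N(129, -126) + 16721)*(4078 + Z(-66)) = (-35 + 16721)*(4078 + 4*(-66)⁴) = 16686*(4078 + 4*18974736) = 16686*(4078 + 75898944) = 16686*75903022 = 1266517825092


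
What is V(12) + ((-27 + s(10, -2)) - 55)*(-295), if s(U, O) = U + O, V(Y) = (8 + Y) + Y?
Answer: 21862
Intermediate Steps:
V(Y) = 8 + 2*Y
s(U, O) = O + U
V(12) + ((-27 + s(10, -2)) - 55)*(-295) = (8 + 2*12) + ((-27 + (-2 + 10)) - 55)*(-295) = (8 + 24) + ((-27 + 8) - 55)*(-295) = 32 + (-19 - 55)*(-295) = 32 - 74*(-295) = 32 + 21830 = 21862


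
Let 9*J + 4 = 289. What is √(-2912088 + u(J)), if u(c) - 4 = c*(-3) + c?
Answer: 11*I*√216606/3 ≈ 1706.5*I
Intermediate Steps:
J = 95/3 (J = -4/9 + (⅑)*289 = -4/9 + 289/9 = 95/3 ≈ 31.667)
u(c) = 4 - 2*c (u(c) = 4 + (c*(-3) + c) = 4 + (-3*c + c) = 4 - 2*c)
√(-2912088 + u(J)) = √(-2912088 + (4 - 2*95/3)) = √(-2912088 + (4 - 190/3)) = √(-2912088 - 178/3) = √(-8736442/3) = 11*I*√216606/3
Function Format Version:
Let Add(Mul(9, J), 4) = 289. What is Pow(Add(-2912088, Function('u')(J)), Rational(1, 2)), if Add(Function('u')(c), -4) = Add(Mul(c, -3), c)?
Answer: Mul(Rational(11, 3), I, Pow(216606, Rational(1, 2))) ≈ Mul(1706.5, I)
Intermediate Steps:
J = Rational(95, 3) (J = Add(Rational(-4, 9), Mul(Rational(1, 9), 289)) = Add(Rational(-4, 9), Rational(289, 9)) = Rational(95, 3) ≈ 31.667)
Function('u')(c) = Add(4, Mul(-2, c)) (Function('u')(c) = Add(4, Add(Mul(c, -3), c)) = Add(4, Add(Mul(-3, c), c)) = Add(4, Mul(-2, c)))
Pow(Add(-2912088, Function('u')(J)), Rational(1, 2)) = Pow(Add(-2912088, Add(4, Mul(-2, Rational(95, 3)))), Rational(1, 2)) = Pow(Add(-2912088, Add(4, Rational(-190, 3))), Rational(1, 2)) = Pow(Add(-2912088, Rational(-178, 3)), Rational(1, 2)) = Pow(Rational(-8736442, 3), Rational(1, 2)) = Mul(Rational(11, 3), I, Pow(216606, Rational(1, 2)))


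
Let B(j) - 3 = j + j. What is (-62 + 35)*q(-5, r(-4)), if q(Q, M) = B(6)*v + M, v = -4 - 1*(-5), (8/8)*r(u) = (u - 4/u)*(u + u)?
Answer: -1053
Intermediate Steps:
r(u) = 2*u*(u - 4/u) (r(u) = (u - 4/u)*(u + u) = (u - 4/u)*(2*u) = 2*u*(u - 4/u))
B(j) = 3 + 2*j (B(j) = 3 + (j + j) = 3 + 2*j)
v = 1 (v = -4 + 5 = 1)
q(Q, M) = 15 + M (q(Q, M) = (3 + 2*6)*1 + M = (3 + 12)*1 + M = 15*1 + M = 15 + M)
(-62 + 35)*q(-5, r(-4)) = (-62 + 35)*(15 + (-8 + 2*(-4)**2)) = -27*(15 + (-8 + 2*16)) = -27*(15 + (-8 + 32)) = -27*(15 + 24) = -27*39 = -1053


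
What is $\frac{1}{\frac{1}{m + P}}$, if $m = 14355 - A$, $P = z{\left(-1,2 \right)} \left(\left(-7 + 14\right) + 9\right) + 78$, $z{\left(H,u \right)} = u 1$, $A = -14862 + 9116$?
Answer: $20211$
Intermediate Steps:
$A = -5746$
$z{\left(H,u \right)} = u$
$P = 110$ ($P = 2 \left(\left(-7 + 14\right) + 9\right) + 78 = 2 \left(7 + 9\right) + 78 = 2 \cdot 16 + 78 = 32 + 78 = 110$)
$m = 20101$ ($m = 14355 - -5746 = 14355 + 5746 = 20101$)
$\frac{1}{\frac{1}{m + P}} = \frac{1}{\frac{1}{20101 + 110}} = \frac{1}{\frac{1}{20211}} = 20211$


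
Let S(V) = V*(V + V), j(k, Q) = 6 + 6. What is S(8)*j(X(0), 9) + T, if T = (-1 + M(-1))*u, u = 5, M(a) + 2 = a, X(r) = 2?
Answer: 1516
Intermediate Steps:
j(k, Q) = 12
S(V) = 2*V**2 (S(V) = V*(2*V) = 2*V**2)
M(a) = -2 + a
T = -20 (T = (-1 + (-2 - 1))*5 = (-1 - 3)*5 = -4*5 = -20)
S(8)*j(X(0), 9) + T = (2*8**2)*12 - 20 = (2*64)*12 - 20 = 128*12 - 20 = 1536 - 20 = 1516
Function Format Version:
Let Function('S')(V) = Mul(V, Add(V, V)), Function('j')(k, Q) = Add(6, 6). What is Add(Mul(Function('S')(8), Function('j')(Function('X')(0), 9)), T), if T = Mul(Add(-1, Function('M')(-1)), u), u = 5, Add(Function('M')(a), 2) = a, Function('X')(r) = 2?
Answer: 1516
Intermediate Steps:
Function('j')(k, Q) = 12
Function('S')(V) = Mul(2, Pow(V, 2)) (Function('S')(V) = Mul(V, Mul(2, V)) = Mul(2, Pow(V, 2)))
Function('M')(a) = Add(-2, a)
T = -20 (T = Mul(Add(-1, Add(-2, -1)), 5) = Mul(Add(-1, -3), 5) = Mul(-4, 5) = -20)
Add(Mul(Function('S')(8), Function('j')(Function('X')(0), 9)), T) = Add(Mul(Mul(2, Pow(8, 2)), 12), -20) = Add(Mul(Mul(2, 64), 12), -20) = Add(Mul(128, 12), -20) = Add(1536, -20) = 1516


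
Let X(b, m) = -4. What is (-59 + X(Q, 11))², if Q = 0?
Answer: 3969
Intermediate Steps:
(-59 + X(Q, 11))² = (-59 - 4)² = (-63)² = 3969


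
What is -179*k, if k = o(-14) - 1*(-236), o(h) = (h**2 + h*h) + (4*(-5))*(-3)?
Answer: -123152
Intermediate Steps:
o(h) = 60 + 2*h**2 (o(h) = (h**2 + h**2) - 20*(-3) = 2*h**2 + 60 = 60 + 2*h**2)
k = 688 (k = (60 + 2*(-14)**2) - 1*(-236) = (60 + 2*196) + 236 = (60 + 392) + 236 = 452 + 236 = 688)
-179*k = -179*688 = -123152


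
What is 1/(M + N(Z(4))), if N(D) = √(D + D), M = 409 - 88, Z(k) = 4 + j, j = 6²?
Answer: 321/102961 - 4*√5/102961 ≈ 0.0030308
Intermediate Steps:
j = 36
Z(k) = 40 (Z(k) = 4 + 36 = 40)
M = 321
N(D) = √2*√D (N(D) = √(2*D) = √2*√D)
1/(M + N(Z(4))) = 1/(321 + √2*√40) = 1/(321 + √2*(2*√10)) = 1/(321 + 4*√5)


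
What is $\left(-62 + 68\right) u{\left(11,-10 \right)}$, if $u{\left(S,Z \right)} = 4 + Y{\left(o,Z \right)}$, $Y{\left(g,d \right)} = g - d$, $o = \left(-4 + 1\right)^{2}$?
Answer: $138$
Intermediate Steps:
$o = 9$ ($o = \left(-3\right)^{2} = 9$)
$u{\left(S,Z \right)} = 13 - Z$ ($u{\left(S,Z \right)} = 4 - \left(-9 + Z\right) = 13 - Z$)
$\left(-62 + 68\right) u{\left(11,-10 \right)} = \left(-62 + 68\right) \left(13 - -10\right) = 6 \left(13 + 10\right) = 6 \cdot 23 = 138$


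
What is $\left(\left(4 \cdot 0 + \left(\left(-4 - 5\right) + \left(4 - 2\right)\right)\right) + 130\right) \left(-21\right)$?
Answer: $-2583$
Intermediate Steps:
$\left(\left(4 \cdot 0 + \left(\left(-4 - 5\right) + \left(4 - 2\right)\right)\right) + 130\right) \left(-21\right) = \left(\left(0 + \left(\left(-4 - 5\right) + \left(4 - 2\right)\right)\right) + 130\right) \left(-21\right) = \left(\left(0 + \left(-9 + 2\right)\right) + 130\right) \left(-21\right) = \left(\left(0 - 7\right) + 130\right) \left(-21\right) = \left(-7 + 130\right) \left(-21\right) = 123 \left(-21\right) = -2583$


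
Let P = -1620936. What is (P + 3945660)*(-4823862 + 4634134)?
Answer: -441065235072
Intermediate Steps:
(P + 3945660)*(-4823862 + 4634134) = (-1620936 + 3945660)*(-4823862 + 4634134) = 2324724*(-189728) = -441065235072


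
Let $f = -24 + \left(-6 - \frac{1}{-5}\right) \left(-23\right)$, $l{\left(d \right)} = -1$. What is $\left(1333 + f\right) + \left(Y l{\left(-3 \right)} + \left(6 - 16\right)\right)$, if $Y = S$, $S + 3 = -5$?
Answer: $\frac{7202}{5} \approx 1440.4$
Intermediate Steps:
$S = -8$ ($S = -3 - 5 = -8$)
$Y = -8$
$f = \frac{547}{5}$ ($f = -24 + \left(-6 - - \frac{1}{5}\right) \left(-23\right) = -24 + \left(-6 + \frac{1}{5}\right) \left(-23\right) = -24 - - \frac{667}{5} = -24 + \frac{667}{5} = \frac{547}{5} \approx 109.4$)
$\left(1333 + f\right) + \left(Y l{\left(-3 \right)} + \left(6 - 16\right)\right) = \left(1333 + \frac{547}{5}\right) + \left(\left(-8\right) \left(-1\right) + \left(6 - 16\right)\right) = \frac{7212}{5} + \left(8 + \left(6 - 16\right)\right) = \frac{7212}{5} + \left(8 - 10\right) = \frac{7212}{5} - 2 = \frac{7202}{5}$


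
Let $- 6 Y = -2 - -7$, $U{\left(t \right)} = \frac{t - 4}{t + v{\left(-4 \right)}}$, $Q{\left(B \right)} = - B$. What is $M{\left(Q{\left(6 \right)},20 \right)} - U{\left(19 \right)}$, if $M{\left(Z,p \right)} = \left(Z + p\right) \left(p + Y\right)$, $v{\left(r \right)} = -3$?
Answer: $\frac{12835}{48} \approx 267.4$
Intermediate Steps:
$U{\left(t \right)} = \frac{-4 + t}{-3 + t}$ ($U{\left(t \right)} = \frac{t - 4}{t - 3} = \frac{-4 + t}{-3 + t}$)
$Y = - \frac{5}{6}$ ($Y = - \frac{-2 - -7}{6} = - \frac{-2 + 7}{6} = \left(- \frac{1}{6}\right) 5 = - \frac{5}{6} \approx -0.83333$)
$M{\left(Z,p \right)} = \left(- \frac{5}{6} + p\right) \left(Z + p\right)$ ($M{\left(Z,p \right)} = \left(Z + p\right) \left(p - \frac{5}{6}\right) = \left(Z + p\right) \left(- \frac{5}{6} + p\right) = \left(- \frac{5}{6} + p\right) \left(Z + p\right)$)
$M{\left(Q{\left(6 \right)},20 \right)} - U{\left(19 \right)} = \left(20^{2} - \frac{5 \left(\left(-1\right) 6\right)}{6} - \frac{50}{3} + \left(-1\right) 6 \cdot 20\right) - \frac{-4 + 19}{-3 + 19} = \left(400 - -5 - \frac{50}{3} - 120\right) - \frac{1}{16} \cdot 15 = \left(400 + 5 - \frac{50}{3} - 120\right) - \frac{1}{16} \cdot 15 = \frac{805}{3} - \frac{15}{16} = \frac{12835}{48}$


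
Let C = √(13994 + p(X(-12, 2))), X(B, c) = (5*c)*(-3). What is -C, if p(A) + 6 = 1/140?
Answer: -√68541235/70 ≈ -118.27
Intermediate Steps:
X(B, c) = -15*c
p(A) = -839/140 (p(A) = -6 + 1/140 = -839/140)
C = √68541235/70 (C = √(13994 - 839/140) = √(1958321/140) = √68541235/70 ≈ 118.27)
-C = -√68541235/70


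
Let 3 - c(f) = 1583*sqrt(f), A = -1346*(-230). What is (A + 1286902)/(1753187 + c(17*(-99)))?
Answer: 2798936277580/3077892587287 + 7581693018*I*sqrt(187)/3077892587287 ≈ 0.90937 + 0.033685*I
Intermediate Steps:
A = 309580
c(f) = 3 - 1583*sqrt(f)
(A + 1286902)/(1753187 + c(17*(-99))) = (309580 + 1286902)/(1753187 + (3 - 1583*3*I*sqrt(187))) = 1596482/(1753187 + (3 - 4749*I*sqrt(187))) = 1596482/(1753190 - 4749*I*sqrt(187))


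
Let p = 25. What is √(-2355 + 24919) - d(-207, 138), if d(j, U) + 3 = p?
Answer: -22 + 2*√5641 ≈ 128.21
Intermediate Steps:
d(j, U) = 22 (d(j, U) = -3 + 25 = 22)
√(-2355 + 24919) - d(-207, 138) = √(-2355 + 24919) - 1*22 = √22564 - 22 = 2*√5641 - 22 = -22 + 2*√5641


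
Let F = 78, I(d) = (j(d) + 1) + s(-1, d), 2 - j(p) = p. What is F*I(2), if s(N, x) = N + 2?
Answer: 156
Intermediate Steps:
j(p) = 2 - p
s(N, x) = 2 + N
I(d) = 4 - d (I(d) = ((2 - d) + 1) + (2 - 1) = (3 - d) + 1 = 4 - d)
F*I(2) = 78*(4 - 1*2) = 78*(4 - 2) = 78*2 = 156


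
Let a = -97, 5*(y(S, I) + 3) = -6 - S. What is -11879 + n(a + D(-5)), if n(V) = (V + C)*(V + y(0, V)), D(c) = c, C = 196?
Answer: -109309/5 ≈ -21862.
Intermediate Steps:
y(S, I) = -21/5 - S/5 (y(S, I) = -3 + (-6 - S)/5 = -3 + (-6/5 - S/5) = -21/5 - S/5)
n(V) = (196 + V)*(-21/5 + V) (n(V) = (V + 196)*(V + (-21/5 - ⅕*0)) = (196 + V)*(V + (-21/5 + 0)) = (196 + V)*(V - 21/5) = (196 + V)*(-21/5 + V))
-11879 + n(a + D(-5)) = -11879 + (-4116/5 + (-97 - 5)² + 959*(-97 - 5)/5) = -11879 + (-4116/5 + (-102)² + (959/5)*(-102)) = -11879 + (-4116/5 + 10404 - 97818/5) = -11879 - 49914/5 = -109309/5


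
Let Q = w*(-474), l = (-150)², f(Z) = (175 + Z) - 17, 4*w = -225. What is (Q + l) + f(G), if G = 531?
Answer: 99703/2 ≈ 49852.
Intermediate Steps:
w = -225/4 (w = (¼)*(-225) = -225/4 ≈ -56.250)
f(Z) = 158 + Z
l = 22500
Q = 53325/2 (Q = -225/4*(-474) = 53325/2 ≈ 26663.)
(Q + l) + f(G) = (53325/2 + 22500) + (158 + 531) = 98325/2 + 689 = 99703/2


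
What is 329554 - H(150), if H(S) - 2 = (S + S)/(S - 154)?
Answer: 329627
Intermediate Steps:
H(S) = 2 + 2*S/(-154 + S) (H(S) = 2 + (S + S)/(S - 154) = 2 + (2*S)/(-154 + S) = 2 + 2*S/(-154 + S))
329554 - H(150) = 329554 - 4*(-77 + 150)/(-154 + 150) = 329554 - 4*73/(-4) = 329554 - 4*(-1)*73/4 = 329554 - 1*(-73) = 329554 + 73 = 329627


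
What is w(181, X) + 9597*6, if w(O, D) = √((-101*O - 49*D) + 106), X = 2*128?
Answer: 57582 + I*√30719 ≈ 57582.0 + 175.27*I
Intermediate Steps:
X = 256
w(O, D) = √(106 - 101*O - 49*D)
w(181, X) + 9597*6 = √(106 - 101*181 - 49*256) + 9597*6 = √(106 - 18281 - 12544) + 57582 = √(-30719) + 57582 = I*√30719 + 57582 = 57582 + I*√30719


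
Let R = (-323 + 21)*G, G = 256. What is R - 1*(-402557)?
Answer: 325245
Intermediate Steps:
R = -77312 (R = (-323 + 21)*256 = -302*256 = -77312)
R - 1*(-402557) = -77312 - 1*(-402557) = -77312 + 402557 = 325245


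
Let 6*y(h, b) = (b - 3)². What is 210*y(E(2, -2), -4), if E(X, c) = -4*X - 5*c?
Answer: 1715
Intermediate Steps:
E(X, c) = -5*c - 4*X
y(h, b) = (-3 + b)²/6 (y(h, b) = (b - 3)²/6 = (-3 + b)²/6)
210*y(E(2, -2), -4) = 210*((-3 - 4)²/6) = 210*((⅙)*(-7)²) = 210*((⅙)*49) = 210*(49/6) = 1715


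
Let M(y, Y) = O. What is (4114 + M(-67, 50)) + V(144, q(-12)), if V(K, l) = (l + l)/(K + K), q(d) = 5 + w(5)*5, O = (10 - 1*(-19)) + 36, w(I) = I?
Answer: 100301/24 ≈ 4179.2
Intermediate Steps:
O = 65 (O = (10 + 19) + 36 = 29 + 36 = 65)
M(y, Y) = 65
q(d) = 30 (q(d) = 5 + 5*5 = 5 + 25 = 30)
V(K, l) = l/K (V(K, l) = (2*l)/((2*K)) = (2*l)*(1/(2*K)) = l/K)
(4114 + M(-67, 50)) + V(144, q(-12)) = (4114 + 65) + 30/144 = 4179 + 30*(1/144) = 4179 + 5/24 = 100301/24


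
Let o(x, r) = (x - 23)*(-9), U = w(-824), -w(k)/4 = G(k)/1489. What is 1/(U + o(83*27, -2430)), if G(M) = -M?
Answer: -1489/29726714 ≈ -5.0090e-5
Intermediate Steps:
w(k) = 4*k/1489 (w(k) = -4*(-k)/1489 = -(-4)*k/1489 = 4*k/1489)
U = -3296/1489 (U = (4/1489)*(-824) = -3296/1489 ≈ -2.2136)
o(x, r) = 207 - 9*x (o(x, r) = (-23 + x)*(-9) = 207 - 9*x)
1/(U + o(83*27, -2430)) = 1/(-3296/1489 + (207 - 747*27)) = 1/(-3296/1489 + (207 - 9*2241)) = 1/(-3296/1489 + (207 - 20169)) = 1/(-3296/1489 - 19962) = 1/(-29726714/1489) = -1489/29726714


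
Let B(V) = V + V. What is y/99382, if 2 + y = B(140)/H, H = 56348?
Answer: -14052/699997117 ≈ -2.0074e-5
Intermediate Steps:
B(V) = 2*V
y = -28104/14087 (y = -2 + (2*140)/56348 = -2 + 280*(1/56348) = -2 + 70/14087 = -28104/14087 ≈ -1.9950)
y/99382 = -28104/14087/99382 = -28104/14087*1/99382 = -14052/699997117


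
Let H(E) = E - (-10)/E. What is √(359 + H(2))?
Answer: √366 ≈ 19.131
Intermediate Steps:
H(E) = E + 10/E
√(359 + H(2)) = √(359 + (2 + 10/2)) = √(359 + (2 + 10*(½))) = √(359 + (2 + 5)) = √(359 + 7) = √366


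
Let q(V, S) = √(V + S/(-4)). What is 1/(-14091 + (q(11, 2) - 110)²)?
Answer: -7922/13656721 + 440*√42/13656721 ≈ -0.00037128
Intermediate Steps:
q(V, S) = √(V - S/4) (q(V, S) = √(V + S*(-¼)) = √(V - S/4))
1/(-14091 + (q(11, 2) - 110)²) = 1/(-14091 + (√(-1*2 + 4*11)/2 - 110)²) = 1/(-14091 + (√(-2 + 44)/2 - 110)²) = 1/(-14091 + (√42/2 - 110)²) = 1/(-14091 + (-110 + √42/2)²)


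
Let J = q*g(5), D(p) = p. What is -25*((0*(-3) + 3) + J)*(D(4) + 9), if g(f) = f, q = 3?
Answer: -5850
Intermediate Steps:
J = 15 (J = 3*5 = 15)
-25*((0*(-3) + 3) + J)*(D(4) + 9) = -25*((0*(-3) + 3) + 15)*(4 + 9) = -25*((0 + 3) + 15)*13 = -25*(3 + 15)*13 = -450*13 = -25*234 = -5850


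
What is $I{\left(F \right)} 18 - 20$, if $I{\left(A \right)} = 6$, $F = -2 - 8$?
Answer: $88$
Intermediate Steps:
$F = -10$ ($F = -2 - 8 = -10$)
$I{\left(F \right)} 18 - 20 = 6 \cdot 18 - 20 = 108 - 20 = 88$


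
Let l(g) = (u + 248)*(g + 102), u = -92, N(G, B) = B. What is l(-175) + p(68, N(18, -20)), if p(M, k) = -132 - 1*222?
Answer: -11742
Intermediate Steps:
p(M, k) = -354 (p(M, k) = -132 - 222 = -354)
l(g) = 15912 + 156*g (l(g) = (-92 + 248)*(g + 102) = 156*(102 + g) = 15912 + 156*g)
l(-175) + p(68, N(18, -20)) = (15912 + 156*(-175)) - 354 = (15912 - 27300) - 354 = -11388 - 354 = -11742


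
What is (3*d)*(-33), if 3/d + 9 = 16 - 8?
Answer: 297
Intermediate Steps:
d = -3 (d = 3/(-9 + (16 - 8)) = 3/(-9 + 8) = 3/(-1) = 3*(-1) = -3)
(3*d)*(-33) = (3*(-3))*(-33) = -9*(-33) = 297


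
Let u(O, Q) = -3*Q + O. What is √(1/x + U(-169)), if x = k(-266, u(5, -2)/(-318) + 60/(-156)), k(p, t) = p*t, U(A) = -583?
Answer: 2*I*√7742875751695/230489 ≈ 24.145*I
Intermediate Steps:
u(O, Q) = O - 3*Q
x = 230489/2067 (x = -266*((5 - 3*(-2))/(-318) + 60/(-156)) = -266*((5 + 6)*(-1/318) + 60*(-1/156)) = -266*(11*(-1/318) - 5/13) = -266*(-11/318 - 5/13) = -266*(-1733/4134) = 230489/2067 ≈ 111.51)
√(1/x + U(-169)) = √(1/(230489/2067) - 583) = √(2067/230489 - 583) = √(-134373020/230489) = 2*I*√7742875751695/230489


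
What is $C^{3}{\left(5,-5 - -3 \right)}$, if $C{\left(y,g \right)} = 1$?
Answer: $1$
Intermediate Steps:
$C^{3}{\left(5,-5 - -3 \right)} = 1^{3} = 1$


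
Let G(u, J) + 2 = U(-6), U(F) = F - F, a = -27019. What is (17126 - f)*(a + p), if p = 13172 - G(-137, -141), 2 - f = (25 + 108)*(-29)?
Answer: -183681615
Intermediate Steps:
U(F) = 0
G(u, J) = -2 (G(u, J) = -2 + 0 = -2)
f = 3859 (f = 2 - (25 + 108)*(-29) = 2 - 133*(-29) = 2 - 1*(-3857) = 2 + 3857 = 3859)
p = 13174 (p = 13172 - 1*(-2) = 13172 + 2 = 13174)
(17126 - f)*(a + p) = (17126 - 1*3859)*(-27019 + 13174) = (17126 - 3859)*(-13845) = 13267*(-13845) = -183681615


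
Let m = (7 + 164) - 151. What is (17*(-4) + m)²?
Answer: 2304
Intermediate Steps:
m = 20 (m = 171 - 151 = 20)
(17*(-4) + m)² = (17*(-4) + 20)² = (-68 + 20)² = (-48)² = 2304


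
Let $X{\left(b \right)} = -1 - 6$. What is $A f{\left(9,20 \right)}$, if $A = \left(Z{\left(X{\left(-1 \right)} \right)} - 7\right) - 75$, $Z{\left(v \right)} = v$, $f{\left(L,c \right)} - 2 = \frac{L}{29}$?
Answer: $- \frac{5963}{29} \approx -205.62$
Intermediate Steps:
$f{\left(L,c \right)} = 2 + \frac{L}{29}$
$X{\left(b \right)} = -7$ ($X{\left(b \right)} = -1 - 6 = -7$)
$A = -89$ ($A = \left(-7 - 7\right) - 75 = -14 - 75 = -89$)
$A f{\left(9,20 \right)} = - 89 \left(2 + \frac{1}{29} \cdot 9\right) = - 89 \left(2 + \frac{9}{29}\right) = \left(-89\right) \frac{67}{29} = - \frac{5963}{29}$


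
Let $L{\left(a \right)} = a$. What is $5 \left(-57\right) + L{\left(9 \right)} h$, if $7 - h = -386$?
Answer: $3252$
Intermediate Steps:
$h = 393$ ($h = 7 - -386 = 7 + 386 = 393$)
$5 \left(-57\right) + L{\left(9 \right)} h = 5 \left(-57\right) + 9 \cdot 393 = -285 + 3537 = 3252$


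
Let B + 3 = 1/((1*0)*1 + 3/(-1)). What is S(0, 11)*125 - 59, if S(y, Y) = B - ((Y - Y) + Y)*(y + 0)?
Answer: -1427/3 ≈ -475.67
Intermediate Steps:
B = -10/3 (B = -3 + 1/((1*0)*1 + 3/(-1)) = -3 + 1/(0*1 + 3*(-1)) = -3 + 1/(0 - 3) = -3 + 1/(-3) = -3 - ⅓ = -10/3 ≈ -3.3333)
S(y, Y) = -10/3 - Y*y (S(y, Y) = -10/3 - ((Y - Y) + Y)*(y + 0) = -10/3 - (0 + Y)*y = -10/3 - Y*y)
S(0, 11)*125 - 59 = (-10/3 - 1*11*0)*125 - 59 = (-10/3 + 0)*125 - 59 = -10/3*125 - 59 = -1250/3 - 59 = -1427/3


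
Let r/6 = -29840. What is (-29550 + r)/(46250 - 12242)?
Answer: -34765/5668 ≈ -6.1336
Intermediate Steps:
r = -179040 (r = 6*(-29840) = -179040)
(-29550 + r)/(46250 - 12242) = (-29550 - 179040)/(46250 - 12242) = -208590/34008 = -208590*1/34008 = -34765/5668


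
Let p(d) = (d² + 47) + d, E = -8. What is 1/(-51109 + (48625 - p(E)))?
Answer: -1/2587 ≈ -0.00038655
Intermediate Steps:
p(d) = 47 + d + d² (p(d) = (47 + d²) + d = 47 + d + d²)
1/(-51109 + (48625 - p(E))) = 1/(-51109 + (48625 - (47 - 8 + (-8)²))) = 1/(-51109 + (48625 - (47 - 8 + 64))) = 1/(-51109 + (48625 - 1*103)) = 1/(-51109 + (48625 - 103)) = 1/(-51109 + 48522) = 1/(-2587) = -1/2587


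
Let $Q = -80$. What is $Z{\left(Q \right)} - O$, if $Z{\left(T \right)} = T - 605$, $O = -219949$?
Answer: $219264$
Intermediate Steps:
$Z{\left(T \right)} = -605 + T$
$Z{\left(Q \right)} - O = \left(-605 - 80\right) - -219949 = -685 + 219949 = 219264$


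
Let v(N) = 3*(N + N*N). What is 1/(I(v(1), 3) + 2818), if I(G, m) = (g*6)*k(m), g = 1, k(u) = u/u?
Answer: 1/2824 ≈ 0.00035411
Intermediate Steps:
k(u) = 1
v(N) = 3*N + 3*N² (v(N) = 3*(N + N²) = 3*N + 3*N²)
I(G, m) = 6 (I(G, m) = (1*6)*1 = 6*1 = 6)
1/(I(v(1), 3) + 2818) = 1/(6 + 2818) = 1/2824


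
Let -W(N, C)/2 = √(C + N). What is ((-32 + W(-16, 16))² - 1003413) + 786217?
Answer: -216172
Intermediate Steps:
W(N, C) = -2*√(C + N)
((-32 + W(-16, 16))² - 1003413) + 786217 = ((-32 - 2*√(16 - 16))² - 1003413) + 786217 = ((-32 - 2*√0)² - 1003413) + 786217 = ((-32 - 2*0)² - 1003413) + 786217 = ((-32 + 0)² - 1003413) + 786217 = ((-32)² - 1003413) + 786217 = (1024 - 1003413) + 786217 = -1002389 + 786217 = -216172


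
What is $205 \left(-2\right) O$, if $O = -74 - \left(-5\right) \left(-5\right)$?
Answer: $40590$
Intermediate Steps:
$O = -99$ ($O = -74 - 25 = -99$)
$205 \left(-2\right) O = 205 \left(-2\right) \left(-99\right) = \left(-410\right) \left(-99\right) = 40590$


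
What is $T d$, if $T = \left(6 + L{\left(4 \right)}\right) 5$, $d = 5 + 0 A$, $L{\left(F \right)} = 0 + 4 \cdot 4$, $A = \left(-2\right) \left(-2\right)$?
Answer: $550$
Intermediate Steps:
$A = 4$
$L{\left(F \right)} = 16$ ($L{\left(F \right)} = 0 + 16 = 16$)
$d = 5$ ($d = 5 + 0 \cdot 4 = 5 + 0 = 5$)
$T = 110$ ($T = \left(6 + 16\right) 5 = 22 \cdot 5 = 110$)
$T d = 110 \cdot 5 = 550$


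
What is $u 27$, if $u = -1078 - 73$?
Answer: $-31077$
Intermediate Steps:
$u = -1151$ ($u = -1078 - 73 = -1151$)
$u 27 = \left(-1151\right) 27 = -31077$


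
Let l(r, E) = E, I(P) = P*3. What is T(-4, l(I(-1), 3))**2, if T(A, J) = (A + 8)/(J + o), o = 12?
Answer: 16/225 ≈ 0.071111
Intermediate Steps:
I(P) = 3*P
T(A, J) = (8 + A)/(12 + J) (T(A, J) = (A + 8)/(J + 12) = (8 + A)/(12 + J))
T(-4, l(I(-1), 3))**2 = ((8 - 4)/(12 + 3))**2 = (4/15)**2 = 16/225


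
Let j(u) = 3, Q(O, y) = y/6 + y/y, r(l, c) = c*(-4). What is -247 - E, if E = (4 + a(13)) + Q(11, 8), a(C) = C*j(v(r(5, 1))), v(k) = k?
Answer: -877/3 ≈ -292.33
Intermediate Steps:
r(l, c) = -4*c
Q(O, y) = 1 + y/6 (Q(O, y) = y*(⅙) + 1 = y/6 + 1 = 1 + y/6)
a(C) = 3*C (a(C) = C*3 = 3*C)
E = 136/3 (E = (4 + 3*13) + (1 + (⅙)*8) = (4 + 39) + (1 + 4/3) = 43 + 7/3 = 136/3 ≈ 45.333)
-247 - E = -247 - 1*136/3 = -247 - 136/3 = -877/3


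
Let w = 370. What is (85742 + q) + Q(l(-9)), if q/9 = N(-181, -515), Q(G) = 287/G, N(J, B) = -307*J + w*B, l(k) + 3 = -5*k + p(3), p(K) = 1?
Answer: -48551228/43 ≈ -1.1291e+6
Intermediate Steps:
l(k) = -2 - 5*k (l(k) = -3 + (-5*k + 1) = -3 + (1 - 5*k) = -2 - 5*k)
N(J, B) = -307*J + 370*B
q = -1214847 (q = 9*(-307*(-181) + 370*(-515)) = 9*(55567 - 190550) = 9*(-134983) = -1214847)
(85742 + q) + Q(l(-9)) = (85742 - 1214847) + 287/(-2 - 5*(-9)) = -1129105 + 287/(-2 + 45) = -1129105 + 287/43 = -48551228/43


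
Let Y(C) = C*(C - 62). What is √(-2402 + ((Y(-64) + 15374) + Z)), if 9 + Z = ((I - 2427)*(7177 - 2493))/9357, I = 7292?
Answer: √2054210506743/9357 ≈ 153.17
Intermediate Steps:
Y(C) = C*(-62 + C)
Z = 22703447/9357 (Z = -9 + ((7292 - 2427)*(7177 - 2493))/9357 = -9 + (4865*4684)*(1/9357) = -9 + 22787660*(1/9357) = -9 + 22787660/9357 = 22703447/9357 ≈ 2426.4)
√(-2402 + ((Y(-64) + 15374) + Z)) = √(-2402 + ((-64*(-62 - 64) + 15374) + 22703447/9357)) = √(-2402 + ((-64*(-126) + 15374) + 22703447/9357)) = √(-2402 + ((8064 + 15374) + 22703447/9357)) = √(-2402 + (23438 + 22703447/9357)) = √(-2402 + 242012813/9357) = √(219537299/9357) = √2054210506743/9357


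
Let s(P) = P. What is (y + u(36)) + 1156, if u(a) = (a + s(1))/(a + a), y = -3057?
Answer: -136835/72 ≈ -1900.5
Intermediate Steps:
u(a) = (1 + a)/(2*a) (u(a) = (a + 1)/(a + a) = (1 + a)/((2*a)) = (1 + a)*(1/(2*a)) = (1 + a)/(2*a))
(y + u(36)) + 1156 = (-3057 + (1/2)*(1 + 36)/36) + 1156 = (-3057 + (1/2)*(1/36)*37) + 1156 = (-3057 + 37/72) + 1156 = -220067/72 + 1156 = -136835/72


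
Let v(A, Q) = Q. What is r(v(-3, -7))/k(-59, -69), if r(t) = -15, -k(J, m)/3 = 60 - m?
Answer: 5/129 ≈ 0.038760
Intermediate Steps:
k(J, m) = -180 + 3*m (k(J, m) = -3*(60 - m) = -180 + 3*m)
r(v(-3, -7))/k(-59, -69) = -15/(-180 + 3*(-69)) = -15/(-180 - 207) = -15/(-387) = -15*(-1/387) = 5/129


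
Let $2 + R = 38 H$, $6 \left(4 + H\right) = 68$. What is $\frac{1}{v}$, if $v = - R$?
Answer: $- \frac{3}{830} \approx -0.0036145$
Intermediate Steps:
$H = \frac{22}{3}$ ($H = -4 + \frac{1}{6} \cdot 68 = -4 + \frac{34}{3} = \frac{22}{3} \approx 7.3333$)
$R = \frac{830}{3}$ ($R = -2 + 38 \cdot \frac{22}{3} = -2 + \frac{836}{3} = \frac{830}{3} \approx 276.67$)
$v = - \frac{830}{3}$ ($v = \left(-1\right) \frac{830}{3} = - \frac{830}{3} \approx -276.67$)
$\frac{1}{v} = \frac{1}{- \frac{830}{3}} = - \frac{3}{830}$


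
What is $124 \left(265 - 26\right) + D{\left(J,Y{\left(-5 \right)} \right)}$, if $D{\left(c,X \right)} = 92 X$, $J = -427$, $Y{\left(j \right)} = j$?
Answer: $29176$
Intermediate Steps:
$124 \left(265 - 26\right) + D{\left(J,Y{\left(-5 \right)} \right)} = 124 \left(265 - 26\right) + 92 \left(-5\right) = 124 \cdot 239 - 460 = 29636 - 460 = 29176$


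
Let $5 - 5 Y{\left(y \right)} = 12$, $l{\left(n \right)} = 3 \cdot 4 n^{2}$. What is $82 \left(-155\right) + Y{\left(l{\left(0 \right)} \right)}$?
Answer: $- \frac{63557}{5} \approx -12711.0$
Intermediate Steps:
$l{\left(n \right)} = 12 n^{2}$
$Y{\left(y \right)} = - \frac{7}{5}$ ($Y{\left(y \right)} = 1 - \frac{12}{5} = - \frac{7}{5}$)
$82 \left(-155\right) + Y{\left(l{\left(0 \right)} \right)} = 82 \left(-155\right) - \frac{7}{5} = -12710 - \frac{7}{5} = - \frac{63557}{5}$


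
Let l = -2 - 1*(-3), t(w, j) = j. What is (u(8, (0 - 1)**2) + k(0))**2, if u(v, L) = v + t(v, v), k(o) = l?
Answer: 289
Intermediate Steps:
l = 1 (l = -2 + 3 = 1)
k(o) = 1
u(v, L) = 2*v (u(v, L) = v + v = 2*v)
(u(8, (0 - 1)**2) + k(0))**2 = (2*8 + 1)**2 = (16 + 1)**2 = 17**2 = 289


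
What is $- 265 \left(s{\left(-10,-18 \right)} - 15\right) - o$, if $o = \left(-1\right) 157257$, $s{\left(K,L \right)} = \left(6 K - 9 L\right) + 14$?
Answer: $130492$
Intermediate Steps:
$s{\left(K,L \right)} = 14 - 9 L + 6 K$ ($s{\left(K,L \right)} = \left(- 9 L + 6 K\right) + 14 = 14 - 9 L + 6 K$)
$o = -157257$
$- 265 \left(s{\left(-10,-18 \right)} - 15\right) - o = - 265 \left(\left(14 - -162 + 6 \left(-10\right)\right) - 15\right) - -157257 = - 265 \left(\left(14 + 162 - 60\right) - 15\right) + 157257 = - 265 \left(116 - 15\right) + 157257 = \left(-265\right) 101 + 157257 = -26765 + 157257 = 130492$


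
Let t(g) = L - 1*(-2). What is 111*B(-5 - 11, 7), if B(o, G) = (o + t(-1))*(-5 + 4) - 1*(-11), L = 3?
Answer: 2442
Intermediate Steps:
t(g) = 5 (t(g) = 3 - 1*(-2) = 3 + 2 = 5)
B(o, G) = 6 - o (B(o, G) = (o + 5)*(-5 + 4) - 1*(-11) = (5 + o)*(-1) + 11 = (-5 - o) + 11 = 6 - o)
111*B(-5 - 11, 7) = 111*(6 - (-5 - 11)) = 111*(6 - 1*(-16)) = 111*(6 + 16) = 111*22 = 2442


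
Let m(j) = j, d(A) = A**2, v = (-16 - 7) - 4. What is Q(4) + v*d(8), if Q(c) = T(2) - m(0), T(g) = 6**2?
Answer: -1692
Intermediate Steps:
v = -27 (v = -23 - 4 = -27)
T(g) = 36
Q(c) = 36 (Q(c) = 36 - 1*0 = 36 + 0 = 36)
Q(4) + v*d(8) = 36 - 27*8**2 = 36 - 27*64 = 36 - 1728 = -1692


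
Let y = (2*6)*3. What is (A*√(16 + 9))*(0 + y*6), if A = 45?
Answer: 48600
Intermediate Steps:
y = 36 (y = 12*3 = 36)
(A*√(16 + 9))*(0 + y*6) = (45*√(16 + 9))*(0 + 36*6) = (45*√25)*(0 + 216) = (45*5)*216 = 225*216 = 48600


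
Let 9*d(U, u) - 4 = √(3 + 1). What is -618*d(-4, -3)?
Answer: -412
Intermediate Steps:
d(U, u) = ⅔ (d(U, u) = 4/9 + √(3 + 1)/9 = 4/9 + √4/9 = 4/9 + (⅑)*2 = 4/9 + 2/9 = ⅔)
-618*d(-4, -3) = -618*⅔ = -412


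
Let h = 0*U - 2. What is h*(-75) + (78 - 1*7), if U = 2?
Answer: 221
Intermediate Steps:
h = -2 (h = 0*2 - 2 = 0 - 2 = -2)
h*(-75) + (78 - 1*7) = -2*(-75) + (78 - 1*7) = 150 + (78 - 7) = 150 + 71 = 221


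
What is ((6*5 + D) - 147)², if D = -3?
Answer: 14400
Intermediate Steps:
((6*5 + D) - 147)² = ((6*5 - 3) - 147)² = ((30 - 3) - 147)² = (27 - 147)² = (-120)² = 14400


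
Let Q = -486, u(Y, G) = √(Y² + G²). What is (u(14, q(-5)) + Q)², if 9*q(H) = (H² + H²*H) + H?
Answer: 2128753/9 - 2268*√61 ≈ 2.1881e+5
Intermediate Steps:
q(H) = H/9 + H²/9 + H³/9 (q(H) = ((H² + H²*H) + H)/9 = ((H² + H³) + H)/9 = (H + H² + H³)/9 = H/9 + H²/9 + H³/9)
u(Y, G) = √(G² + Y²)
(u(14, q(-5)) + Q)² = (√(((⅑)*(-5)*(1 - 5 + (-5)²))² + 14²) - 486)² = (√(((⅑)*(-5)*(1 - 5 + 25))² + 196) - 486)² = (√(((⅑)*(-5)*21)² + 196) - 486)² = (√((-35/3)² + 196) - 486)² = (√(1225/9 + 196) - 486)² = (√(2989/9) - 486)² = (7*√61/3 - 486)² = (-486 + 7*√61/3)²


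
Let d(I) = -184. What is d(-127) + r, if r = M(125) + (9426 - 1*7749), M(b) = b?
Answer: 1618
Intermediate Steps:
r = 1802 (r = 125 + (9426 - 1*7749) = 125 + (9426 - 7749) = 125 + 1677 = 1802)
d(-127) + r = -184 + 1802 = 1618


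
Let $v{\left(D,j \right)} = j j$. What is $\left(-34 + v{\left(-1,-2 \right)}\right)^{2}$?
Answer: $900$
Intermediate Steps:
$v{\left(D,j \right)} = j^{2}$
$\left(-34 + v{\left(-1,-2 \right)}\right)^{2} = \left(-34 + \left(-2\right)^{2}\right)^{2} = \left(-34 + 4\right)^{2} = \left(-30\right)^{2} = 900$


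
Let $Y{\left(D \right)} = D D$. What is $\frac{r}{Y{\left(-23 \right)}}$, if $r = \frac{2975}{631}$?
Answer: $\frac{2975}{333799} \approx 0.0089125$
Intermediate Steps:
$r = \frac{2975}{631}$ ($r = 2975 \cdot \frac{1}{631} = \frac{2975}{631} \approx 4.7147$)
$Y{\left(D \right)} = D^{2}$
$\frac{r}{Y{\left(-23 \right)}} = \frac{2975}{631 \left(-23\right)^{2}} = \frac{2975}{631 \cdot 529} = \frac{2975}{631} \cdot \frac{1}{529} = \frac{2975}{333799}$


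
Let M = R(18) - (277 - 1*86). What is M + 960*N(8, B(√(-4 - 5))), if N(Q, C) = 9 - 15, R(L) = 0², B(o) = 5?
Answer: -5951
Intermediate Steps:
R(L) = 0
N(Q, C) = -6
M = -191 (M = 0 - (277 - 1*86) = 0 - (277 - 86) = 0 - 1*191 = 0 - 191 = -191)
M + 960*N(8, B(√(-4 - 5))) = -191 + 960*(-6) = -191 - 5760 = -5951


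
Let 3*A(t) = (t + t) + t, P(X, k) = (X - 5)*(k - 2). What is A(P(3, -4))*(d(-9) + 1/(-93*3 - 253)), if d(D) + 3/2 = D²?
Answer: 126879/133 ≈ 953.98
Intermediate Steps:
P(X, k) = (-5 + X)*(-2 + k)
A(t) = t (A(t) = ((t + t) + t)/3 = (2*t + t)/3 = (3*t)/3 = t)
d(D) = -3/2 + D²
A(P(3, -4))*(d(-9) + 1/(-93*3 - 253)) = (10 - 5*(-4) - 2*3 + 3*(-4))*((-3/2 + (-9)²) + 1/(-93*3 - 253)) = (10 + 20 - 6 - 12)*((-3/2 + 81) + 1/(-279 - 253)) = 12*(159/2 + 1/(-532)) = 12*(159/2 - 1/532) = 12*(42293/532) = 126879/133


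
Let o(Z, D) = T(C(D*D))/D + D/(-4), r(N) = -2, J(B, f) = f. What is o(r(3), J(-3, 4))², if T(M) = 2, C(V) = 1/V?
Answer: ¼ ≈ 0.25000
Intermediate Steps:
o(Z, D) = 2/D - D/4 (o(Z, D) = 2/D + D/(-4) = 2/D + D*(-¼) = 2/D - D/4)
o(r(3), J(-3, 4))² = (2/4 - ¼*4)² = (2*(¼) - 1)² = (½ - 1)² = (-½)² = ¼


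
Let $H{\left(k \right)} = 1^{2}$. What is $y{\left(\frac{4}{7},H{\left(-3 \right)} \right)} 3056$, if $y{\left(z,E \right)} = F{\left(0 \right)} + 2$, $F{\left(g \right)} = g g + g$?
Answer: $6112$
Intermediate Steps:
$H{\left(k \right)} = 1$
$F{\left(g \right)} = g + g^{2}$ ($F{\left(g \right)} = g^{2} + g = g + g^{2}$)
$y{\left(z,E \right)} = 2$ ($y{\left(z,E \right)} = 0 \left(1 + 0\right) + 2 = 0 \cdot 1 + 2 = 0 + 2 = 2$)
$y{\left(\frac{4}{7},H{\left(-3 \right)} \right)} 3056 = 2 \cdot 3056 = 6112$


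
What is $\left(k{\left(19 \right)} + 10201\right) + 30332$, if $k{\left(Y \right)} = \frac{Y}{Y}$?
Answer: $40534$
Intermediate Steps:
$k{\left(Y \right)} = 1$
$\left(k{\left(19 \right)} + 10201\right) + 30332 = \left(1 + 10201\right) + 30332 = 10202 + 30332 = 40534$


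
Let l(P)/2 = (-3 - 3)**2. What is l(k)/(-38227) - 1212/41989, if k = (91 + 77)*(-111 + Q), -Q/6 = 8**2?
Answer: -49354332/1605113503 ≈ -0.030748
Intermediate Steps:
Q = -384 (Q = -6*8**2 = -6*64 = -384)
k = -83160 (k = (91 + 77)*(-111 - 384) = 168*(-495) = -83160)
l(P) = 72 (l(P) = 2*(-3 - 3)**2 = 2*(-6)**2 = 2*36 = 72)
l(k)/(-38227) - 1212/41989 = 72/(-38227) - 1212/41989 = 72*(-1/38227) - 1212*1/41989 = -72/38227 - 1212/41989 = -49354332/1605113503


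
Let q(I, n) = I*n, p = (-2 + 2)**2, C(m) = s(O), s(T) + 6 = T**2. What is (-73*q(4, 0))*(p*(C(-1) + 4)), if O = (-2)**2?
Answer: 0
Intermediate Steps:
O = 4
s(T) = -6 + T**2
C(m) = 10 (C(m) = -6 + 4**2 = -6 + 16 = 10)
p = 0 (p = 0**2 = 0)
(-73*q(4, 0))*(p*(C(-1) + 4)) = (-292*0)*(0*(10 + 4)) = (-73*0)*(0*14) = 0*0 = 0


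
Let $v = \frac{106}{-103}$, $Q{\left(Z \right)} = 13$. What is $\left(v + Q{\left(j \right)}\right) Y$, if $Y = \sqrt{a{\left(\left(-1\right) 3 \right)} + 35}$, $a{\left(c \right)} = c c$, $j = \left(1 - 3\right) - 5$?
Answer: $\frac{2466 \sqrt{11}}{103} \approx 79.406$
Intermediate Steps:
$j = -7$ ($j = -2 - 5 = -7$)
$a{\left(c \right)} = c^{2}$
$v = - \frac{106}{103}$ ($v = 106 \left(- \frac{1}{103}\right) = - \frac{106}{103} \approx -1.0291$)
$Y = 2 \sqrt{11}$ ($Y = \sqrt{\left(\left(-1\right) 3\right)^{2} + 35} = \sqrt{\left(-3\right)^{2} + 35} = \sqrt{9 + 35} = \sqrt{44} = 2 \sqrt{11} \approx 6.6332$)
$\left(v + Q{\left(j \right)}\right) Y = \left(- \frac{106}{103} + 13\right) 2 \sqrt{11} = \frac{1233 \cdot 2 \sqrt{11}}{103} = \frac{2466 \sqrt{11}}{103}$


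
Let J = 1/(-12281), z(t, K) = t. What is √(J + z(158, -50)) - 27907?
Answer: -27907 + √23830015557/12281 ≈ -27894.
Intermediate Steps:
J = -1/12281 ≈ -8.1427e-5
√(J + z(158, -50)) - 27907 = √(-1/12281 + 158) - 27907 = √(1940397/12281) - 27907 = √23830015557/12281 - 27907 = -27907 + √23830015557/12281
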